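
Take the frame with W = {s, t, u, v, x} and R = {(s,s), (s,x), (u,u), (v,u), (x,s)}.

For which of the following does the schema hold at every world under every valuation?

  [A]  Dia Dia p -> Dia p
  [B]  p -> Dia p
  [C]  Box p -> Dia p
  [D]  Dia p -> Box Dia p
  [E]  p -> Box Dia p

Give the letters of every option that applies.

R is not reflexive: not t R t.
R is not symmetric: v R u but not u R v.
R is not transitive: x R s and s R x but not x R x.
R is not euclidean: s R x and s R x but not x R x.
R is not serial: t has no R-successor.
(A) Dia Dia p -> Dia p (the dual of axiom 4) characterises the transitive frames. R is not transitive — not valid.
(B) p -> Dia p (the dual of axiom T) characterises the reflexive frames. R is not reflexive — not valid.
(C) Box p -> Dia p (axiom D) characterises the serial frames. R is not serial — not valid.
(D) Dia p -> Box Dia p is axiom 5, which corresponds to the euclidean property. R is not euclidean — not valid.
(E) p -> Box Dia p is axiom B, which corresponds to symmetry. R is not symmetric — not valid.

none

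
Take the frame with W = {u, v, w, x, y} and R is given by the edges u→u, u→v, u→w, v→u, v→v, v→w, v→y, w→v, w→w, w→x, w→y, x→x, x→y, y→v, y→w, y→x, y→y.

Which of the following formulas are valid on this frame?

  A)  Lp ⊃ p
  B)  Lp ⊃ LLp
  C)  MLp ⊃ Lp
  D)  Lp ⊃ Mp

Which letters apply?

A, D

R is reflexive: each world relates to itself.
R is not transitive: u R v and v R y but not u R y.
R is not euclidean: u R w and u R u but not w R u.
R is serial: every world has an R-successor.
(A) axiom T: valid iff R is reflexive. R is reflexive — valid.
(B) Lp ⊃ LLp (axiom 4) characterises the transitive frames. R is not transitive — not valid.
(C) MLp ⊃ Lp is the dual of axiom 5, which corresponds to the euclidean property. R is not euclidean — not valid.
(D) Lp ⊃ Mp (axiom D) characterises the serial frames. R is serial — valid.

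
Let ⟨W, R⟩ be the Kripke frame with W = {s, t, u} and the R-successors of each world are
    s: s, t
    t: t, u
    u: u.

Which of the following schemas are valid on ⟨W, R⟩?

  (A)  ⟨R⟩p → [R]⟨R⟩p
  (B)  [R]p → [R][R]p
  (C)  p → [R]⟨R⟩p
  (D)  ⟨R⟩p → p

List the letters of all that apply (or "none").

R is not symmetric: s R t but not t R s.
R is not transitive: s R t and t R u but not s R u.
R is not euclidean: s R t and s R s but not t R s.
R is not a subset of the identity: s R t with s ≠ t.
(A) ⟨R⟩p → [R]⟨R⟩p is axiom 5; it is valid on a frame exactly when R is euclidean. R is not euclidean, so not valid.
(B) [R]p → [R][R]p is axiom 4, which corresponds to transitivity. R is not transitive — not valid.
(C) p → [R]⟨R⟩p is axiom B; it is valid on a frame exactly when R is symmetric. R is not symmetric, so not valid.
(D) ⟨R⟩p → p is the converse of T; it holds exactly when R ⊆ identity. Here R ⊄ identity — not valid.

none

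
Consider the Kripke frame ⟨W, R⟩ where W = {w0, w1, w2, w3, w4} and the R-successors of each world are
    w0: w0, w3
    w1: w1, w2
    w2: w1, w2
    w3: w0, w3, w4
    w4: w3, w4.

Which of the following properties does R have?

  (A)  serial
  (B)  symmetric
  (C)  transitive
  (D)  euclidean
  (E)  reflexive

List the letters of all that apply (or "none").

A, B, E

(A) serial: every world has an R-successor.
(B) symmetric: every R-edge is matched by its reverse.
(C) not transitive: w0 R w3 and w3 R w4 but not w0 R w4.
(D) not euclidean: w3 R w0 and w3 R w4 but not w0 R w4.
(E) reflexive: each world relates to itself.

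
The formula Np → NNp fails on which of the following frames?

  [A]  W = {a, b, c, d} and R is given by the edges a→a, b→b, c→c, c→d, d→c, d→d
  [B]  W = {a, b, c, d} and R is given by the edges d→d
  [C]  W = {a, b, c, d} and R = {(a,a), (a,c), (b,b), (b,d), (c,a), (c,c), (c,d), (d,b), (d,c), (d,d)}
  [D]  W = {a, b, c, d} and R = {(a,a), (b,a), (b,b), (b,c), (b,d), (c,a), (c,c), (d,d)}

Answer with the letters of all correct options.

C

The schema Np → NNp is axiom 4; it is valid on a frame iff R is transitive.
(A) R is transitive (R is closed under composition), so the schema is valid here.
(B) R is transitive (R is closed under composition), so the schema is valid here.
(C) R is not transitive (a R c and c R d but not a R d), so the schema fails here.
(D) R is transitive (R is closed under composition), so the schema is valid here.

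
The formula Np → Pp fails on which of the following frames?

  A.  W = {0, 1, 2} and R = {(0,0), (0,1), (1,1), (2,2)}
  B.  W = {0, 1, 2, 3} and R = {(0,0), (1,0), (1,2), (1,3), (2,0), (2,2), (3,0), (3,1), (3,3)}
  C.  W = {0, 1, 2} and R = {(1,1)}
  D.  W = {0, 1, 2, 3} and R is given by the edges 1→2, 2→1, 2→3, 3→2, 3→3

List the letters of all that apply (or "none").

C, D

The schema Np → Pp is axiom D; it is valid on a frame iff R is serial.
(A) R is serial (every world has an R-successor), so the schema is valid here.
(B) R is serial (every world has an R-successor), so the schema is valid here.
(C) R is not serial (0 has no R-successor), so the schema fails here.
(D) R is not serial (0 has no R-successor), so the schema fails here.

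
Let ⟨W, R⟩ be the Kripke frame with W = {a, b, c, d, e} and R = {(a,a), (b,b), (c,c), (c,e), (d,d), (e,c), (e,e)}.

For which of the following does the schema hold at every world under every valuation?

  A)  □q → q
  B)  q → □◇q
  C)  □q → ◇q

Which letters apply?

R is reflexive: each world relates to itself.
R is symmetric: every R-edge is matched by its reverse.
R is serial: every world has an R-successor.
(A) axiom T: valid iff R is reflexive. R is reflexive — valid.
(B) q → □◇q (axiom B) characterises the symmetric frames. R is symmetric — valid.
(C) axiom D: valid iff R is serial. R is serial — valid.

A, B, C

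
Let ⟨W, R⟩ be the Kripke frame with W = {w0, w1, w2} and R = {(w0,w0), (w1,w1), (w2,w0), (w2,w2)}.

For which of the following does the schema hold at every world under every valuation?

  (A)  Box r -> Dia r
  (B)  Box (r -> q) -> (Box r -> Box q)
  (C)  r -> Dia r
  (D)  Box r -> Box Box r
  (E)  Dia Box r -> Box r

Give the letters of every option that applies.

R is reflexive: each world relates to itself.
R is transitive: R is closed under composition.
R is not euclidean: w2 R w0 and w2 R w2 but not w0 R w2.
R is serial: every world has an R-successor.
(A) Box r -> Dia r is axiom D, which corresponds to seriality. R is serial — valid.
(B) Box (r -> q) -> (Box r -> Box q) is the K axiom; it holds on all frames — valid.
(C) r -> Dia r (the dual of axiom T) characterises the reflexive frames. R is reflexive — valid.
(D) Box r -> Box Box r (axiom 4) characterises the transitive frames. R is transitive — valid.
(E) the dual of axiom 5: valid iff R is euclidean. R is not euclidean — not valid.

A, B, C, D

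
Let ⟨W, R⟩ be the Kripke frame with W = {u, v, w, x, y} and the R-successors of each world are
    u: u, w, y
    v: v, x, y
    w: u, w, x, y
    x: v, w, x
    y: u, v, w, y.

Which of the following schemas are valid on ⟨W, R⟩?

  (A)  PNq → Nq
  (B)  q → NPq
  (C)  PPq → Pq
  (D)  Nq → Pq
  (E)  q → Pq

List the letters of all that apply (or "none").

R is reflexive: each world relates to itself.
R is symmetric: every R-edge is matched by its reverse.
R is not transitive: u R w and w R x but not u R x.
R is not euclidean: v R x and v R y but not x R y.
R is serial: every world has an R-successor.
(A) PNq → Nq is the dual of axiom 5, which corresponds to the euclidean property. R is not euclidean — not valid.
(B) q → NPq (axiom B) characterises the symmetric frames. R is symmetric — valid.
(C) PPq → Pq is the dual of axiom 4, which corresponds to transitivity. R is not transitive — not valid.
(D) Nq → Pq (axiom D) characterises the serial frames. R is serial — valid.
(E) q → Pq is the dual of axiom T; it is valid on a frame exactly when R is reflexive. R is reflexive, so valid.

B, D, E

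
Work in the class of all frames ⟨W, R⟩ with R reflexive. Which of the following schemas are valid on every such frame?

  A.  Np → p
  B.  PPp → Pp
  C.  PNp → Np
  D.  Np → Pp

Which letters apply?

A, D

A reflexive relation is serial.
(A) Np → p is axiom T; it is valid on a frame exactly when R is reflexive. Every such R is reflexive, so valid.
(B) the dual of axiom 4: valid iff R is transitive. Such an R need not be transitive — not valid.
(C) the dual of axiom 5: valid iff R is euclidean. Such an R need not be euclidean — not valid.
(D) Np → Pp is axiom D; it is valid on a frame exactly when R is serial. Every such R is serial, so valid.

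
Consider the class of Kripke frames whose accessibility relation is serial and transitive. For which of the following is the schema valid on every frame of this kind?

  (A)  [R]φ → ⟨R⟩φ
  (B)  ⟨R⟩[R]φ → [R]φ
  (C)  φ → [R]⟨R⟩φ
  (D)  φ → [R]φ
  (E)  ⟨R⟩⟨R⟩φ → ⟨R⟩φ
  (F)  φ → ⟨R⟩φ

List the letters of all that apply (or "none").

A, E

(A) [R]φ → ⟨R⟩φ is axiom D, which corresponds to seriality. Every such R is serial — valid.
(B) ⟨R⟩[R]φ → [R]φ is the dual of axiom 5; it is valid on a frame exactly when R is euclidean. Such an R need not be euclidean, so not valid.
(C) axiom B: valid iff R is symmetric. Such an R need not be symmetric — not valid.
(D) φ → [R]φ is valid only on frames where every R-edge is a self-loop. Such an R need not be a subset of the identity — not valid.
(E) ⟨R⟩⟨R⟩φ → ⟨R⟩φ is the dual of axiom 4; it is valid on a frame exactly when R is transitive. Every such R is transitive, so valid.
(F) φ → ⟨R⟩φ (the dual of axiom T) characterises the reflexive frames. Such an R need not be reflexive — not valid.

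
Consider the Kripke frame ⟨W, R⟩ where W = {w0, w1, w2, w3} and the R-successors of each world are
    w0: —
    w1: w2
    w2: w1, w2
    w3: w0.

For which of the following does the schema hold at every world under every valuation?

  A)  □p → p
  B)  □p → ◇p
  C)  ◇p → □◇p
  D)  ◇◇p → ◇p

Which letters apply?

R is not reflexive: not w0 R w0.
R is not transitive: w1 R w2 and w2 R w1 but not w1 R w1.
R is not euclidean: w2 R w1 and w2 R w1 but not w1 R w1.
R is not serial: w0 has no R-successor.
(A) □p → p is axiom T; it is valid on a frame exactly when R is reflexive. R is not reflexive, so not valid.
(B) □p → ◇p is axiom D, which corresponds to seriality. R is not serial — not valid.
(C) ◇p → □◇p is axiom 5; it is valid on a frame exactly when R is euclidean. R is not euclidean, so not valid.
(D) ◇◇p → ◇p is the dual of axiom 4; it is valid on a frame exactly when R is transitive. R is not transitive, so not valid.

none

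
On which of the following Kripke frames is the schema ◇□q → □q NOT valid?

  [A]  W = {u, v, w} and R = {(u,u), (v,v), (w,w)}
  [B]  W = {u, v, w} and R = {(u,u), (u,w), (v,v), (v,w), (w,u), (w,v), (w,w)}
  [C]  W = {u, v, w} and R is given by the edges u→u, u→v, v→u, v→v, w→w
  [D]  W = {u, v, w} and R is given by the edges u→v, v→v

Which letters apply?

B

The schema ◇□q → □q is the dual of axiom 5; it is valid on a frame iff R is euclidean.
(A) R is euclidean (any two R-successors of the same world are R-related), so the schema is valid here.
(B) R is not euclidean (w R u and w R v but not u R v), so the schema fails here.
(C) R is euclidean (any two R-successors of the same world are R-related), so the schema is valid here.
(D) R is euclidean (any two R-successors of the same world are R-related), so the schema is valid here.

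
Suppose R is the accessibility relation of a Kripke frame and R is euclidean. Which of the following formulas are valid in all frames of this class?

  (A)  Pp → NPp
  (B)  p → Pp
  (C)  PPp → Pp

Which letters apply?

A

(A) Pp → NPp is axiom 5; it is valid on a frame exactly when R is euclidean. Every such R is euclidean, so valid.
(B) p → Pp (the dual of axiom T) characterises the reflexive frames. Such an R need not be reflexive — not valid.
(C) PPp → Pp (the dual of axiom 4) characterises the transitive frames. Such an R need not be transitive — not valid.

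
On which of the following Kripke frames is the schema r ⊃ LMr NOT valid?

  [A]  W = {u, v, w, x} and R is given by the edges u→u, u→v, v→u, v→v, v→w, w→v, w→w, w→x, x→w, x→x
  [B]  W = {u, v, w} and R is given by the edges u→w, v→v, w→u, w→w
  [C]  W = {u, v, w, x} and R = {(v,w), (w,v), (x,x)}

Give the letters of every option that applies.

none

The schema r ⊃ LMr is axiom B; it is valid on a frame iff R is symmetric.
(A) R is symmetric (every R-edge is matched by its reverse), so the schema is valid here.
(B) R is symmetric (every R-edge is matched by its reverse), so the schema is valid here.
(C) R is symmetric (every R-edge is matched by its reverse), so the schema is valid here.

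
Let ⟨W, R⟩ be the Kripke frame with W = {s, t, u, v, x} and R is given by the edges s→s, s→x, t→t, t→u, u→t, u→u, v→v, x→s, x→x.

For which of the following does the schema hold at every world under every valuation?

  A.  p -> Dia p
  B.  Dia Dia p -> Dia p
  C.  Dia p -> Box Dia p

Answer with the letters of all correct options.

A, B, C

R is reflexive: each world relates to itself.
R is transitive: R is closed under composition.
R is euclidean: any two R-successors of the same world are R-related.
(A) p -> Dia p is the dual of axiom T, which corresponds to reflexivity. R is reflexive — valid.
(B) Dia Dia p -> Dia p is the dual of axiom 4; it is valid on a frame exactly when R is transitive. R is transitive, so valid.
(C) Dia p -> Box Dia p is axiom 5; it is valid on a frame exactly when R is euclidean. R is euclidean, so valid.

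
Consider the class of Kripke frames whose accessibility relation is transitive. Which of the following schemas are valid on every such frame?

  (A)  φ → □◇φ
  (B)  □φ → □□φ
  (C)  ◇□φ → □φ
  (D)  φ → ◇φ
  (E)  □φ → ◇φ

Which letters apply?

(A) φ → □◇φ is axiom B; it is valid on a frame exactly when R is symmetric. Such an R need not be symmetric, so not valid.
(B) □φ → □□φ (axiom 4) characterises the transitive frames. Every such R is transitive — valid.
(C) ◇□φ → □φ is the dual of axiom 5; it is valid on a frame exactly when R is euclidean. Such an R need not be euclidean, so not valid.
(D) φ → ◇φ is the dual of axiom T; it is valid on a frame exactly when R is reflexive. Such an R need not be reflexive, so not valid.
(E) axiom D: valid iff R is serial. Such an R need not be serial — not valid.

B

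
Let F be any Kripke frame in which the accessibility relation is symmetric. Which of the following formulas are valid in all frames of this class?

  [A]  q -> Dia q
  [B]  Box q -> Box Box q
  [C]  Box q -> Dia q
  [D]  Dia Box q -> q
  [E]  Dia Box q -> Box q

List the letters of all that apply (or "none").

D

(A) q -> Dia q is the dual of axiom T, which corresponds to reflexivity. Such an R need not be reflexive — not valid.
(B) Box q -> Box Box q is axiom 4; it is valid on a frame exactly when R is transitive. Such an R need not be transitive, so not valid.
(C) Box q -> Dia q is axiom D, which corresponds to seriality. Such an R need not be serial — not valid.
(D) the dual of axiom B: valid iff R is symmetric. Every such R is symmetric — valid.
(E) Dia Box q -> Box q is the dual of axiom 5, which corresponds to the euclidean property. Such an R need not be euclidean — not valid.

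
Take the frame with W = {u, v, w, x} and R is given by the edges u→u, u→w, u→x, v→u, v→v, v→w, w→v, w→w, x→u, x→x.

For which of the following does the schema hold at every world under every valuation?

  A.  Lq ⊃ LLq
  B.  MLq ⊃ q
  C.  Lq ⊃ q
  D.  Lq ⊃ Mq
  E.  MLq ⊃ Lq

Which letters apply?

C, D

R is reflexive: each world relates to itself.
R is not symmetric: u R w but not w R u.
R is not transitive: u R w and w R v but not u R v.
R is not euclidean: u R w and u R u but not w R u.
R is serial: every world has an R-successor.
(A) Lq ⊃ LLq (axiom 4) characterises the transitive frames. R is not transitive — not valid.
(B) MLq ⊃ q is the dual of axiom B, which corresponds to symmetry. R is not symmetric — not valid.
(C) axiom T: valid iff R is reflexive. R is reflexive — valid.
(D) Lq ⊃ Mq is axiom D; it is valid on a frame exactly when R is serial. R is serial, so valid.
(E) the dual of axiom 5: valid iff R is euclidean. R is not euclidean — not valid.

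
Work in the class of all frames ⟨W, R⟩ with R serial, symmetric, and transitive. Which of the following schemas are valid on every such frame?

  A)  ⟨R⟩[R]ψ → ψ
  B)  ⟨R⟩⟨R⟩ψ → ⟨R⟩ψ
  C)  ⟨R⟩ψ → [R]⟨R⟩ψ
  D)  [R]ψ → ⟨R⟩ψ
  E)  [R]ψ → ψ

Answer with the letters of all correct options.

A serial symmetric transitive relation is reflexive (take any v with uRv; symmetry gives vRu and transitivity gives uRu), hence an equivalence relation.
(A) the dual of axiom B: valid iff R is symmetric. Every such R is symmetric — valid.
(B) ⟨R⟩⟨R⟩ψ → ⟨R⟩ψ is the dual of axiom 4; it is valid on a frame exactly when R is transitive. Every such R is transitive, so valid.
(C) axiom 5: valid iff R is euclidean. Every such R is euclidean — valid.
(D) [R]ψ → ⟨R⟩ψ (axiom D) characterises the serial frames. Every such R is serial — valid.
(E) [R]ψ → ψ is axiom T; it is valid on a frame exactly when R is reflexive. Every such R is reflexive, so valid.

A, B, C, D, E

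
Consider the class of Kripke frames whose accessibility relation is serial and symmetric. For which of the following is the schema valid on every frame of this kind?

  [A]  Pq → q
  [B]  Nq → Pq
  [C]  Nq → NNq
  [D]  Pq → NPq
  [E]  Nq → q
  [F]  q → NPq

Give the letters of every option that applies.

B, F

(A) Pq → q (the converse of T) corresponds to R being a subset of the identity. Such an R need not be a subset of the identity, so not valid.
(B) Nq → Pq is axiom D; it is valid on a frame exactly when R is serial. Every such R is serial, so valid.
(C) axiom 4: valid iff R is transitive. Such an R need not be transitive — not valid.
(D) Pq → NPq is axiom 5, which corresponds to the euclidean property. Such an R need not be euclidean — not valid.
(E) Nq → q is axiom T, which corresponds to reflexivity. Such an R need not be reflexive — not valid.
(F) q → NPq is axiom B, which corresponds to symmetry. Every such R is symmetric — valid.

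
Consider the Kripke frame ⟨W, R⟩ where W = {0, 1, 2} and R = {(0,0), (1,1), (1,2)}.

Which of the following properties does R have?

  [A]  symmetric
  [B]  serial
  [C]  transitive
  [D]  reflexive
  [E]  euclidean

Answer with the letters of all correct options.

(A) not symmetric: 1 R 2 but not 2 R 1.
(B) not serial: 2 has no R-successor.
(C) transitive: R is closed under composition.
(D) not reflexive: not 2 R 2.
(E) not euclidean: 1 R 2 and 1 R 1 but not 2 R 1.

C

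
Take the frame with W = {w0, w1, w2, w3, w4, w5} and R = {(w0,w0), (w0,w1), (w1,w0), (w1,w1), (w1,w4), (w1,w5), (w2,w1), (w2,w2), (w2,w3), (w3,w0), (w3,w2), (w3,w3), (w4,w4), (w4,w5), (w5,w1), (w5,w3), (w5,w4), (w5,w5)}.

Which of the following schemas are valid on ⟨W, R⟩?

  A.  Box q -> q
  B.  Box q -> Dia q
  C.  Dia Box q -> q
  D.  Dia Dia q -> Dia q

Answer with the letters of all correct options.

R is reflexive: each world relates to itself.
R is not symmetric: w1 R w4 but not w4 R w1.
R is not transitive: w0 R w1 and w1 R w4 but not w0 R w4.
R is serial: every world has an R-successor.
(A) axiom T: valid iff R is reflexive. R is reflexive — valid.
(B) Box q -> Dia q is axiom D; it is valid on a frame exactly when R is serial. R is serial, so valid.
(C) Dia Box q -> q (the dual of axiom B) characterises the symmetric frames. R is not symmetric — not valid.
(D) Dia Dia q -> Dia q is the dual of axiom 4; it is valid on a frame exactly when R is transitive. R is not transitive, so not valid.

A, B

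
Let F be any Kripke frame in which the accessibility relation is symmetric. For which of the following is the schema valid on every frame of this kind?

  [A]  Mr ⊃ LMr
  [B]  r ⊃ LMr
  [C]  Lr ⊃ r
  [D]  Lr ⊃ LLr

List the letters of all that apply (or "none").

(A) Mr ⊃ LMr is axiom 5, which corresponds to the euclidean property. Such an R need not be euclidean — not valid.
(B) r ⊃ LMr (axiom B) characterises the symmetric frames. Every such R is symmetric — valid.
(C) Lr ⊃ r is axiom T, which corresponds to reflexivity. Such an R need not be reflexive — not valid.
(D) Lr ⊃ LLr is axiom 4, which corresponds to transitivity. Such an R need not be transitive — not valid.

B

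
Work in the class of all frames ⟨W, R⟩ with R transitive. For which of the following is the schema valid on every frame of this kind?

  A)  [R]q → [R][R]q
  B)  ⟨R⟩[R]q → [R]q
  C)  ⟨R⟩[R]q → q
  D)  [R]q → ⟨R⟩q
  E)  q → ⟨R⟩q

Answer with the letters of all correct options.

(A) [R]q → [R][R]q (axiom 4) characterises the transitive frames. Every such R is transitive — valid.
(B) ⟨R⟩[R]q → [R]q is the dual of axiom 5; it is valid on a frame exactly when R is euclidean. Such an R need not be euclidean, so not valid.
(C) ⟨R⟩[R]q → q is the dual of axiom B; it is valid on a frame exactly when R is symmetric. Such an R need not be symmetric, so not valid.
(D) axiom D: valid iff R is serial. Such an R need not be serial — not valid.
(E) q → ⟨R⟩q (the dual of axiom T) characterises the reflexive frames. Such an R need not be reflexive — not valid.

A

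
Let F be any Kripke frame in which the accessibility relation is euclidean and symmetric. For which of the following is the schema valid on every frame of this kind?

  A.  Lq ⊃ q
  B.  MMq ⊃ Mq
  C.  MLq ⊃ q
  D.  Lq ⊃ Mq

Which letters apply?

A symmetric euclidean relation is transitive (uRv and vRw give vRu by symmetry, then uRw by the euclidean condition, applied at v).
(A) Lq ⊃ q is axiom T; it is valid on a frame exactly when R is reflexive. Such an R need not be reflexive, so not valid.
(B) MMq ⊃ Mq is the dual of axiom 4; it is valid on a frame exactly when R is transitive. Every such R is transitive, so valid.
(C) MLq ⊃ q is the dual of axiom B; it is valid on a frame exactly when R is symmetric. Every such R is symmetric, so valid.
(D) Lq ⊃ Mq is axiom D, which corresponds to seriality. Such an R need not be serial — not valid.

B, C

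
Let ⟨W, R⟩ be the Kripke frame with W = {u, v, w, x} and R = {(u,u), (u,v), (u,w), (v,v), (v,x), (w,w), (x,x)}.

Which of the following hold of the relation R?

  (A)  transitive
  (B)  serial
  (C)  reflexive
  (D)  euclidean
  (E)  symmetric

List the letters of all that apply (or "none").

(A) not transitive: u R v and v R x but not u R x.
(B) serial: every world has an R-successor.
(C) reflexive: each world relates to itself.
(D) not euclidean: u R v and u R u but not v R u.
(E) not symmetric: u R v but not v R u.

B, C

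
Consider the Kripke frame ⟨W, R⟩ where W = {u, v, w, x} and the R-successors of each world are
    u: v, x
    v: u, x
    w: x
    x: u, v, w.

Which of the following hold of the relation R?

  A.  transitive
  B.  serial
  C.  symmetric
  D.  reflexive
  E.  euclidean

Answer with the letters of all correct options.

(A) not transitive: u R v and v R u but not u R u.
(B) serial: every world has an R-successor.
(C) symmetric: every R-edge is matched by its reverse.
(D) not reflexive: not u R u.
(E) not euclidean: x R u and x R w but not u R w.

B, C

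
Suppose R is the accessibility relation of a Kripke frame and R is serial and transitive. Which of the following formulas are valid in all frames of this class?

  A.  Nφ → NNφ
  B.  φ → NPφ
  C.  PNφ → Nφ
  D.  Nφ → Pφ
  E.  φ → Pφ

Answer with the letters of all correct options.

A, D

(A) axiom 4: valid iff R is transitive. Every such R is transitive — valid.
(B) φ → NPφ is axiom B; it is valid on a frame exactly when R is symmetric. Such an R need not be symmetric, so not valid.
(C) the dual of axiom 5: valid iff R is euclidean. Such an R need not be euclidean — not valid.
(D) axiom D: valid iff R is serial. Every such R is serial — valid.
(E) the dual of axiom T: valid iff R is reflexive. Such an R need not be reflexive — not valid.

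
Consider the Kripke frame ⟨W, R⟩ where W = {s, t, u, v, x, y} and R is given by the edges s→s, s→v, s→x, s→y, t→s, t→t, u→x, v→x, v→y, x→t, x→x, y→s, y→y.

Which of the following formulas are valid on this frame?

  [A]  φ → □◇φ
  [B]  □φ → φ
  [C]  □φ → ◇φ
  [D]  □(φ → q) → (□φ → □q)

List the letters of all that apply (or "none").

R is not reflexive: not u R u.
R is not symmetric: s R v but not v R s.
R is serial: every world has an R-successor.
(A) φ → □◇φ is axiom B; it is valid on a frame exactly when R is symmetric. R is not symmetric, so not valid.
(B) axiom T: valid iff R is reflexive. R is not reflexive — not valid.
(C) □φ → ◇φ (axiom D) characterises the serial frames. R is serial — valid.
(D) □(φ → q) → (□φ → □q) is the K axiom; it holds on all frames — valid.

C, D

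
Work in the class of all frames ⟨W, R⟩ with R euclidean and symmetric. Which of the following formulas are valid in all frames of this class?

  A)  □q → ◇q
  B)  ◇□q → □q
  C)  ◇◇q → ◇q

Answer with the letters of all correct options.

A symmetric euclidean relation is transitive (uRv and vRw give vRu by symmetry, then uRw by the euclidean condition, applied at v).
(A) axiom D: valid iff R is serial. Such an R need not be serial — not valid.
(B) ◇□q → □q (the dual of axiom 5) characterises the euclidean frames. Every such R is euclidean — valid.
(C) ◇◇q → ◇q (the dual of axiom 4) characterises the transitive frames. Every such R is transitive — valid.

B, C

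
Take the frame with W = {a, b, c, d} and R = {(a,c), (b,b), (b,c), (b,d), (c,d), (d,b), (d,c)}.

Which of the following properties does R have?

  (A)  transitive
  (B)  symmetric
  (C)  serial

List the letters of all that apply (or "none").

C

(A) not transitive: a R c and c R d but not a R d.
(B) not symmetric: a R c but not c R a.
(C) serial: every world has an R-successor.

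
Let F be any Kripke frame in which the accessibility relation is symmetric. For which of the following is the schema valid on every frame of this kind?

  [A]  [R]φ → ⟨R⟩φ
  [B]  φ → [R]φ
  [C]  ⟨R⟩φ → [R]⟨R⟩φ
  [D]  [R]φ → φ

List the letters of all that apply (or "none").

(A) [R]φ → ⟨R⟩φ (axiom D) characterises the serial frames. Such an R need not be serial — not valid.
(B) φ → [R]φ (equivalent to ◇p→p) corresponds to R being a subset of the identity. Such an R need not be a subset of the identity, so not valid.
(C) ⟨R⟩φ → [R]⟨R⟩φ is axiom 5; it is valid on a frame exactly when R is euclidean. Such an R need not be euclidean, so not valid.
(D) [R]φ → φ is axiom T, which corresponds to reflexivity. Such an R need not be reflexive — not valid.

none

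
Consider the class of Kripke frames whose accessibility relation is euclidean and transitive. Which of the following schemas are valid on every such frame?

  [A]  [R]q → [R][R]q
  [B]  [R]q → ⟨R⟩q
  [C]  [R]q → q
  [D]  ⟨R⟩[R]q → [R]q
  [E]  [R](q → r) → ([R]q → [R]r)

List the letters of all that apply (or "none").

(A) [R]q → [R][R]q is axiom 4; it is valid on a frame exactly when R is transitive. Every such R is transitive, so valid.
(B) [R]q → ⟨R⟩q is axiom D; it is valid on a frame exactly when R is serial. Such an R need not be serial, so not valid.
(C) [R]q → q is axiom T; it is valid on a frame exactly when R is reflexive. Such an R need not be reflexive, so not valid.
(D) the dual of axiom 5: valid iff R is euclidean. Every such R is euclidean — valid.
(E) [R](q → r) → ([R]q → [R]r) is axiom K, valid on every Kripke frame — valid.

A, D, E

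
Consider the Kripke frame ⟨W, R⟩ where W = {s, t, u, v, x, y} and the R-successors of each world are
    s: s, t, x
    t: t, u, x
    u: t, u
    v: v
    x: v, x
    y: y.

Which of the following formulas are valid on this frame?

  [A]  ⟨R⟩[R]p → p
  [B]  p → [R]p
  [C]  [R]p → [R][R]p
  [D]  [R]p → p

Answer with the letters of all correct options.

R is reflexive: each world relates to itself.
R is not symmetric: s R t but not t R s.
R is not transitive: s R t and t R u but not s R u.
R is not a subset of the identity: s R t with s ≠ t.
(A) ⟨R⟩[R]p → p is the dual of axiom B; it is valid on a frame exactly when R is symmetric. R is not symmetric, so not valid.
(B) p → [R]p is valid only on frames where every R-edge is a self-loop. Here R ⊄ identity — not valid.
(C) [R]p → [R][R]p (axiom 4) characterises the transitive frames. R is not transitive — not valid.
(D) [R]p → p is axiom T, which corresponds to reflexivity. R is reflexive — valid.

D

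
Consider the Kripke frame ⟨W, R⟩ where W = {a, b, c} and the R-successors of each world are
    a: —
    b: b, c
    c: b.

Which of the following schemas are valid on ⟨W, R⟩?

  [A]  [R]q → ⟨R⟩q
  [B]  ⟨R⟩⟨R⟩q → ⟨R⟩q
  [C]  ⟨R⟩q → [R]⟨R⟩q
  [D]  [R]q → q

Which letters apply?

R is not reflexive: not a R a.
R is not transitive: c R b and b R c but not c R c.
R is not euclidean: b R c and b R c but not c R c.
R is not serial: a has no R-successor.
(A) [R]q → ⟨R⟩q is axiom D; it is valid on a frame exactly when R is serial. R is not serial, so not valid.
(B) ⟨R⟩⟨R⟩q → ⟨R⟩q (the dual of axiom 4) characterises the transitive frames. R is not transitive — not valid.
(C) axiom 5: valid iff R is euclidean. R is not euclidean — not valid.
(D) axiom T: valid iff R is reflexive. R is not reflexive — not valid.

none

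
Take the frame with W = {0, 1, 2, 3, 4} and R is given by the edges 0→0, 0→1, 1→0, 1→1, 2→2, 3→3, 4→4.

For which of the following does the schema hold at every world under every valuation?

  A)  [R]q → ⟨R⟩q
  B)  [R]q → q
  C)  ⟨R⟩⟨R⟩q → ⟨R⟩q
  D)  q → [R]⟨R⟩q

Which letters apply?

A, B, C, D

R is reflexive: each world relates to itself.
R is symmetric: every R-edge is matched by its reverse.
R is transitive: R is closed under composition.
R is serial: every world has an R-successor.
(A) [R]q → ⟨R⟩q is axiom D; it is valid on a frame exactly when R is serial. R is serial, so valid.
(B) [R]q → q is axiom T, which corresponds to reflexivity. R is reflexive — valid.
(C) ⟨R⟩⟨R⟩q → ⟨R⟩q is the dual of axiom 4; it is valid on a frame exactly when R is transitive. R is transitive, so valid.
(D) q → [R]⟨R⟩q is axiom B, which corresponds to symmetry. R is symmetric — valid.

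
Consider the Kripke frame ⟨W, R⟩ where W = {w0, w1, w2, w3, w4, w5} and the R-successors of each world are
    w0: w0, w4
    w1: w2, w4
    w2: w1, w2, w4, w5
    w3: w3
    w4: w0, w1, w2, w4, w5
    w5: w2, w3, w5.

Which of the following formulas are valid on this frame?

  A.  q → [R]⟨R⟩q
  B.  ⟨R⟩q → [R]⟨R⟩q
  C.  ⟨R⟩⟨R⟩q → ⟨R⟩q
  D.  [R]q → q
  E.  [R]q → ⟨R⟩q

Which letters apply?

R is not reflexive: not w1 R w1.
R is not symmetric: w4 R w5 but not w5 R w4.
R is not transitive: w0 R w4 and w4 R w1 but not w0 R w1.
R is not euclidean: w2 R w1 and w2 R w5 but not w1 R w5.
R is serial: every world has an R-successor.
(A) axiom B: valid iff R is symmetric. R is not symmetric — not valid.
(B) axiom 5: valid iff R is euclidean. R is not euclidean — not valid.
(C) ⟨R⟩⟨R⟩q → ⟨R⟩q is the dual of axiom 4, which corresponds to transitivity. R is not transitive — not valid.
(D) [R]q → q (axiom T) characterises the reflexive frames. R is not reflexive — not valid.
(E) axiom D: valid iff R is serial. R is serial — valid.

E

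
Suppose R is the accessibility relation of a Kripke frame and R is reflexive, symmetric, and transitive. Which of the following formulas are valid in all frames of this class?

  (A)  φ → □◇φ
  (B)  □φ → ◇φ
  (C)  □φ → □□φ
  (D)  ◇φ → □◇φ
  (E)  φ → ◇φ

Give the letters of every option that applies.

A relation that is reflexive, symmetric, and transitive is also euclidean and serial.
(A) φ → □◇φ is axiom B, which corresponds to symmetry. Every such R is symmetric — valid.
(B) □φ → ◇φ is axiom D; it is valid on a frame exactly when R is serial. Every such R is serial, so valid.
(C) □φ → □□φ (axiom 4) characterises the transitive frames. Every such R is transitive — valid.
(D) axiom 5: valid iff R is euclidean. Every such R is euclidean — valid.
(E) φ → ◇φ (the dual of axiom T) characterises the reflexive frames. Every such R is reflexive — valid.

A, B, C, D, E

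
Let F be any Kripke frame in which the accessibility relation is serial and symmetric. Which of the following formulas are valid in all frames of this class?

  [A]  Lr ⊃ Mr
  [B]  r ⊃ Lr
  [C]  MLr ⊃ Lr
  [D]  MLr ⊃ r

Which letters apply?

(A) axiom D: valid iff R is serial. Every such R is serial — valid.
(B) r ⊃ Lr is valid only on frames where every R-edge is a self-loop. Such an R need not be a subset of the identity — not valid.
(C) the dual of axiom 5: valid iff R is euclidean. Such an R need not be euclidean — not valid.
(D) MLr ⊃ r is the dual of axiom B; it is valid on a frame exactly when R is symmetric. Every such R is symmetric, so valid.

A, D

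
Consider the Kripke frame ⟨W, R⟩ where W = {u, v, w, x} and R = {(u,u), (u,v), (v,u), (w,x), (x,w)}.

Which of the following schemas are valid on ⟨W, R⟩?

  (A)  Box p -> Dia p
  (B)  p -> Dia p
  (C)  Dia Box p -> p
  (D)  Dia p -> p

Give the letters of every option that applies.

A, C

R is not reflexive: not v R v.
R is symmetric: every R-edge is matched by its reverse.
R is serial: every world has an R-successor.
R is not a subset of the identity: u R v with u ≠ v.
(A) Box p -> Dia p (axiom D) characterises the serial frames. R is serial — valid.
(B) the dual of axiom T: valid iff R is reflexive. R is not reflexive — not valid.
(C) Dia Box p -> p is the dual of axiom B, which corresponds to symmetry. R is symmetric — valid.
(D) Dia p -> p is the converse of T; it holds exactly when R ⊆ identity. Here R ⊄ identity — not valid.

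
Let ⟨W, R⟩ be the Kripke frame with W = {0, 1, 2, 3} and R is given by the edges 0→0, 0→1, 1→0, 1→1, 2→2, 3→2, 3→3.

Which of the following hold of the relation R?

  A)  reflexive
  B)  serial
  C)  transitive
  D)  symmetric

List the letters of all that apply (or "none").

A, B, C

(A) reflexive: each world relates to itself.
(B) serial: every world has an R-successor.
(C) transitive: R is closed under composition.
(D) not symmetric: 3 R 2 but not 2 R 3.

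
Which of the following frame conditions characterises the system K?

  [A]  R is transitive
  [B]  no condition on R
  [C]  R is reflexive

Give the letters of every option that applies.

(A) this class determines K4, not K.
(B) K is sound and complete for exactly this class.
(C) this class determines T (= KT), not K.

B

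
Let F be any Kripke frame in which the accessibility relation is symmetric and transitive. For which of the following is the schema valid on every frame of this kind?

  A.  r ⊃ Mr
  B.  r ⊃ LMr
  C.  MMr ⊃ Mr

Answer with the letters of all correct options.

B, C

A symmetric transitive relation is euclidean (uRv and uRw give vRu by symmetry, then vRw by transitivity).
(A) r ⊃ Mr is the dual of axiom T, which corresponds to reflexivity. Such an R need not be reflexive — not valid.
(B) r ⊃ LMr is axiom B, which corresponds to symmetry. Every such R is symmetric — valid.
(C) MMr ⊃ Mr (the dual of axiom 4) characterises the transitive frames. Every such R is transitive — valid.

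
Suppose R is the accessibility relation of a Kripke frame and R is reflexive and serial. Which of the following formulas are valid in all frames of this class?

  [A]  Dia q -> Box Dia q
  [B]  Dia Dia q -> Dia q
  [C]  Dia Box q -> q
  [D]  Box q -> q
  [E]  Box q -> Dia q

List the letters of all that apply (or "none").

D, E

(A) Dia q -> Box Dia q is axiom 5; it is valid on a frame exactly when R is euclidean. Such an R need not be euclidean, so not valid.
(B) Dia Dia q -> Dia q is the dual of axiom 4; it is valid on a frame exactly when R is transitive. Such an R need not be transitive, so not valid.
(C) Dia Box q -> q (the dual of axiom B) characterises the symmetric frames. Such an R need not be symmetric — not valid.
(D) Box q -> q (axiom T) characterises the reflexive frames. Every such R is reflexive — valid.
(E) Box q -> Dia q (axiom D) characterises the serial frames. Every such R is serial — valid.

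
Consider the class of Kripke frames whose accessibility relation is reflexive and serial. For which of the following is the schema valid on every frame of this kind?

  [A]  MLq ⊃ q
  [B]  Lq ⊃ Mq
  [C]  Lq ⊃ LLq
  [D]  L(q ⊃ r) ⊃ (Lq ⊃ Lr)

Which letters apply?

(A) MLq ⊃ q is the dual of axiom B; it is valid on a frame exactly when R is symmetric. Such an R need not be symmetric, so not valid.
(B) Lq ⊃ Mq is axiom D; it is valid on a frame exactly when R is serial. Every such R is serial, so valid.
(C) Lq ⊃ LLq (axiom 4) characterises the transitive frames. Such an R need not be transitive — not valid.
(D) L(q ⊃ r) ⊃ (Lq ⊃ Lr) is the K axiom; it holds on all frames — valid.

B, D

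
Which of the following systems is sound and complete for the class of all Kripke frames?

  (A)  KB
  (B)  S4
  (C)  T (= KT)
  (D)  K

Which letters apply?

D

(A) KB is determined by the class of symmetric frames.
(B) S4 is determined by the class of reflexive and transitive frames.
(C) T (= KT) is determined by the class of reflexive frames.
(D) K is determined by exactly this class.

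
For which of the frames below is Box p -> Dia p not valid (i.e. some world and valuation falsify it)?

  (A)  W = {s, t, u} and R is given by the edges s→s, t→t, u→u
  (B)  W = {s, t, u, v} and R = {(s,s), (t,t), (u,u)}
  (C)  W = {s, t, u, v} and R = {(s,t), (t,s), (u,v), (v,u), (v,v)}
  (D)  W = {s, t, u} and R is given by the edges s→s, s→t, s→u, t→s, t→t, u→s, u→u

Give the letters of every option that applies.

The schema Box p -> Dia p is axiom D; it is valid on a frame iff R is serial.
(A) R is serial (every world has an R-successor), so the schema is valid here.
(B) R is not serial (v has no R-successor), so the schema fails here.
(C) R is serial (every world has an R-successor), so the schema is valid here.
(D) R is serial (every world has an R-successor), so the schema is valid here.

B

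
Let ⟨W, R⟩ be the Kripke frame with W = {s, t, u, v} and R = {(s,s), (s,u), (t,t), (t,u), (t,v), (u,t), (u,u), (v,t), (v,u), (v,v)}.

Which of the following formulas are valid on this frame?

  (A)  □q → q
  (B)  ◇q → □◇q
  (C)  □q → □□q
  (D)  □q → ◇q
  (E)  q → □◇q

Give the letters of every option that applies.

R is reflexive: each world relates to itself.
R is not symmetric: s R u but not u R s.
R is not transitive: s R u and u R t but not s R t.
R is not euclidean: s R u and s R s but not u R s.
R is serial: every world has an R-successor.
(A) axiom T: valid iff R is reflexive. R is reflexive — valid.
(B) ◇q → □◇q is axiom 5; it is valid on a frame exactly when R is euclidean. R is not euclidean, so not valid.
(C) □q → □□q is axiom 4, which corresponds to transitivity. R is not transitive — not valid.
(D) □q → ◇q is axiom D; it is valid on a frame exactly when R is serial. R is serial, so valid.
(E) q → □◇q (axiom B) characterises the symmetric frames. R is not symmetric — not valid.

A, D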